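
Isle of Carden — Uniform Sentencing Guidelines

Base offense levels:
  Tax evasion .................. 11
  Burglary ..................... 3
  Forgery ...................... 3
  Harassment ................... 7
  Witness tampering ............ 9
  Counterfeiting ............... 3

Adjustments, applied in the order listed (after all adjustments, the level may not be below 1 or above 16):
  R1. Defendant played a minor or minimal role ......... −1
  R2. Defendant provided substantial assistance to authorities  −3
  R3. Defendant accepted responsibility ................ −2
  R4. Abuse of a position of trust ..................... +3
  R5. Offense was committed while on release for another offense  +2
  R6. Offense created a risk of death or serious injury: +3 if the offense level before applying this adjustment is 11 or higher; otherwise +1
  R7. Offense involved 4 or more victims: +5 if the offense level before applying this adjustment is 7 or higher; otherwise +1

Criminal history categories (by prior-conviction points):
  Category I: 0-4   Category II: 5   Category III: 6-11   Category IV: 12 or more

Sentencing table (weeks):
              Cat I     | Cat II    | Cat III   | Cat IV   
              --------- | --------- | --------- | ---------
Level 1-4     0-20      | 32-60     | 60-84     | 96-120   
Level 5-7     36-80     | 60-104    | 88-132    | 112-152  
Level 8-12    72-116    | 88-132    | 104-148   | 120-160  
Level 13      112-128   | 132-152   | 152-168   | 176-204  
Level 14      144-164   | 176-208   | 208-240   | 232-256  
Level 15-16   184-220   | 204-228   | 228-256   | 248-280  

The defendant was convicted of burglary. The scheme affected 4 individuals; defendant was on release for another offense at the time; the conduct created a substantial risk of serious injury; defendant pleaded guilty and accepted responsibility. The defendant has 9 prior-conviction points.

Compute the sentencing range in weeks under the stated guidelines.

88-132 weeks

Base offense level for burglary: 3.
R2 does not apply.
R3 applies: 3 − 2 = 1.
R4 does not apply.
R5 applies: 1 + 2 = 3.
R6 applies (level before this adjustment is 3 < 11, so +1): 3 + 1 = 4.
R7 applies (level before this adjustment is 4 < 7, so +1): 4 + 1 = 5.
Final offense level: 5.
Criminal history: 9 prior points → Category III (6-11).
Level 5 falls in the 5-7 band.
Grid: Level 5-7 × Category III = 88-132 weeks.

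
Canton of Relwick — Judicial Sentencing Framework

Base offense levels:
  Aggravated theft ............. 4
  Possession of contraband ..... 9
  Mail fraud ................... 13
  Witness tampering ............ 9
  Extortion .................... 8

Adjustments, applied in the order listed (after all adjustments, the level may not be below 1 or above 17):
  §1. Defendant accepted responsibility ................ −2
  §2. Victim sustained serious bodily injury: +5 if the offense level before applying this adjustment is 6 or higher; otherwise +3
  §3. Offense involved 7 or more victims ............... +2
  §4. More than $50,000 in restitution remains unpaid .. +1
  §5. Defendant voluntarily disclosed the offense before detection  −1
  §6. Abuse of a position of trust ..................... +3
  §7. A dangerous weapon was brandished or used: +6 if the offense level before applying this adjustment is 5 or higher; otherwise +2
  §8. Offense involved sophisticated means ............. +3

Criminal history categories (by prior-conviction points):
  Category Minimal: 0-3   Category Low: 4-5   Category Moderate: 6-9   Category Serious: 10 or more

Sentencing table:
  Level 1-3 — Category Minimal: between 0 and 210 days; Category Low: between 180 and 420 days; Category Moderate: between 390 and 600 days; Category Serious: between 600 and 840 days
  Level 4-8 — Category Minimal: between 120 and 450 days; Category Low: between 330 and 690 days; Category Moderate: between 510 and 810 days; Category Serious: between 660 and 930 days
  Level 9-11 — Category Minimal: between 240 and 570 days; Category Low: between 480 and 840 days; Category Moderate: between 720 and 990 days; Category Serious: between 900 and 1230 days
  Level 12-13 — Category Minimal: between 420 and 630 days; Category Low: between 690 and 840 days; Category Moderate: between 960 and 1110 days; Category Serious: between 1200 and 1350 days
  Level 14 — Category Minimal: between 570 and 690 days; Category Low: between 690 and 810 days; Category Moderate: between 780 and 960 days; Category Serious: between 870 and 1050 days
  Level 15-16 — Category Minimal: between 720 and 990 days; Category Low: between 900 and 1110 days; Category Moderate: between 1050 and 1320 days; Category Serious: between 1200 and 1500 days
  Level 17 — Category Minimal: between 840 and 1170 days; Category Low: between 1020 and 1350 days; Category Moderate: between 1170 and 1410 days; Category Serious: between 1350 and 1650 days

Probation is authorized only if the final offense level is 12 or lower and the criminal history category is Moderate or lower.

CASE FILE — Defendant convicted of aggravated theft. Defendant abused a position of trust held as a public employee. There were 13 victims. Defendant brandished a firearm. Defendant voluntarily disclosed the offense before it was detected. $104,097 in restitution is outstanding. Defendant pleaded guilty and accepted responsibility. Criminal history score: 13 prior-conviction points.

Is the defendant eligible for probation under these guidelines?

Base offense level for aggravated theft: 4.
§1 applies: 4 − 2 = 2.
§3 applies: 2 + 2 = 4.
§4 applies: 4 + 1 = 5.
§5 applies: 5 − 1 = 4.
§6 applies: 4 + 3 = 7.
§7 applies (level before this adjustment is 7 ≥ 5, so +6): 7 + 6 = 13.
§8 does not apply.
Final offense level: 13.
Criminal history: 13 prior points → Category Serious (10+).
Level 13 falls in the 12-13 band.
Grid: Level 12-13 × Category Serious = 1200-1350 days.
Probation check: level 13 > 12 and category Serious > Moderate → not eligible.

No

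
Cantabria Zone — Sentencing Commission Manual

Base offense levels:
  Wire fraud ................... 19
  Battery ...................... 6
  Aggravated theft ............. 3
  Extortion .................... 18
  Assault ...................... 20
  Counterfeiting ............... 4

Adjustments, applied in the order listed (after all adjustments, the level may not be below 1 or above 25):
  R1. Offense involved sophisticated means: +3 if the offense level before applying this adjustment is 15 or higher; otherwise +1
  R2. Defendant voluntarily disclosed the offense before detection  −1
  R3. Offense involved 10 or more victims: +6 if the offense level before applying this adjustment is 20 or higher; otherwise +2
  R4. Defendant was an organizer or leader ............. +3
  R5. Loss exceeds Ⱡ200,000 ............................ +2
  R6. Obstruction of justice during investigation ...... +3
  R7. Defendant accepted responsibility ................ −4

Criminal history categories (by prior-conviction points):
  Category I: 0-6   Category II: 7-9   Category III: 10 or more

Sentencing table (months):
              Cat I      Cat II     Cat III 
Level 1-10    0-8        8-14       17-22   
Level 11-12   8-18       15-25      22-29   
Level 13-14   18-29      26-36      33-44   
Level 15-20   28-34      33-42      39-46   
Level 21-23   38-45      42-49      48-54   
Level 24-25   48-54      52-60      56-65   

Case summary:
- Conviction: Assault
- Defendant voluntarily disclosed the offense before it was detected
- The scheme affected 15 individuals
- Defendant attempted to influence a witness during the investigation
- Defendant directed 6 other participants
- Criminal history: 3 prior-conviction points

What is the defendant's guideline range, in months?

Base offense level for assault: 20.
R2 applies: 20 − 1 = 19.
R3 applies (level before this adjustment is 19 < 20, so +2): 19 + 2 = 21.
R4 applies: 21 + 3 = 24.
R5 does not apply.
R6 applies: 24 + 3 = 27.
Level 27 exceeds the maximum of 25; capped at 25.
Final offense level: 25.
Criminal history: 3 prior points → Category I (0-6).
Level 25 falls in the 24-25 band.
Grid: Level 24-25 × Category I = 48-54 months.

48-54 months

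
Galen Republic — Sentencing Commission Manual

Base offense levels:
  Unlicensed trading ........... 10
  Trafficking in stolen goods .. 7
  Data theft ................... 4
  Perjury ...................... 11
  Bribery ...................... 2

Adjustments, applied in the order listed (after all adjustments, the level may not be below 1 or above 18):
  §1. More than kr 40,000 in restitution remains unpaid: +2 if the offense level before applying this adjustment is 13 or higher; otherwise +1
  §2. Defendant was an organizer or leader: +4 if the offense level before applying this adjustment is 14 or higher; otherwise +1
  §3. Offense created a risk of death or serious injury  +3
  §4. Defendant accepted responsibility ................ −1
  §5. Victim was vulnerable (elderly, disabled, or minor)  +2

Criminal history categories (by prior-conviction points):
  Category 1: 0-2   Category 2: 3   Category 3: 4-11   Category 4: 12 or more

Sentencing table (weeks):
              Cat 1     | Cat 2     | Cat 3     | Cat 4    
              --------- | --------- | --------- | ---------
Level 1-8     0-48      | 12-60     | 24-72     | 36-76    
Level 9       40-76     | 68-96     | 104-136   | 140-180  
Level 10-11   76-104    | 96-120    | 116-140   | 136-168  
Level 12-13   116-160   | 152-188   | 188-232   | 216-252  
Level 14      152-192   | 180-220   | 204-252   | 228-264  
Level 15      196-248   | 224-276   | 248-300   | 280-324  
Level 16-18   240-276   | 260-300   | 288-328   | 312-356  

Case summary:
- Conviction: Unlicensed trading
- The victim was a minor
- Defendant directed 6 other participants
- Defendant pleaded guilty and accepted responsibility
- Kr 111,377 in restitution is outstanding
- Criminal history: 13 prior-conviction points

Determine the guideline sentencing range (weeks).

Base offense level for unlicensed trading: 10.
§1 applies (level before this adjustment is 10 < 13, so +1): 10 + 1 = 11.
§2 applies (level before this adjustment is 11 < 14, so +1): 11 + 1 = 12.
§3 does not apply.
§4 applies: 12 − 1 = 11.
§5 applies: 11 + 2 = 13.
Final offense level: 13.
Criminal history: 13 prior points → Category 4 (12+).
Level 13 falls in the 12-13 band.
Grid: Level 12-13 × Category 4 = 216-252 weeks.

216-252 weeks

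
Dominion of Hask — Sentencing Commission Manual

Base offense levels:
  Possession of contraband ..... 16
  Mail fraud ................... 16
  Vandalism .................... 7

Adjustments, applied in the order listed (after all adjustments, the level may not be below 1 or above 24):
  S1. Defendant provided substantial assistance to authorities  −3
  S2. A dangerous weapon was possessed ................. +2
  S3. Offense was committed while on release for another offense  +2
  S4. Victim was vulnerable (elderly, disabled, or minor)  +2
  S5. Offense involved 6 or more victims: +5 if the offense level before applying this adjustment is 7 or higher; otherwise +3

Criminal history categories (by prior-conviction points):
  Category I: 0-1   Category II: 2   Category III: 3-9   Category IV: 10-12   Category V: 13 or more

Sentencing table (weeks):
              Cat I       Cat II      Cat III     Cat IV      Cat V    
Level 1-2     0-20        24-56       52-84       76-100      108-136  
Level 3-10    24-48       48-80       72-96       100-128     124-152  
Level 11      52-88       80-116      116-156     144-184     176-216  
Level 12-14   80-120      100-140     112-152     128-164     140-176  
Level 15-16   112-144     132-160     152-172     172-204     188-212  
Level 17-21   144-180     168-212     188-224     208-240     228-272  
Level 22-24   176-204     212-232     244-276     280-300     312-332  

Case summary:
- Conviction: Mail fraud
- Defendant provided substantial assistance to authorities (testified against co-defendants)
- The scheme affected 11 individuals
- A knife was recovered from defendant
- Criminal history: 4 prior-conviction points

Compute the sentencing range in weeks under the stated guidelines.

188-224 weeks

Base offense level for mail fraud: 16.
S1 applies: 16 − 3 = 13.
S2 applies: 13 + 2 = 15.
S4 does not apply.
S5 applies (level before this adjustment is 15 ≥ 7, so +5): 15 + 5 = 20.
Final offense level: 20.
Criminal history: 4 prior points → Category III (3-9).
Level 20 falls in the 17-21 band.
Grid: Level 17-21 × Category III = 188-224 weeks.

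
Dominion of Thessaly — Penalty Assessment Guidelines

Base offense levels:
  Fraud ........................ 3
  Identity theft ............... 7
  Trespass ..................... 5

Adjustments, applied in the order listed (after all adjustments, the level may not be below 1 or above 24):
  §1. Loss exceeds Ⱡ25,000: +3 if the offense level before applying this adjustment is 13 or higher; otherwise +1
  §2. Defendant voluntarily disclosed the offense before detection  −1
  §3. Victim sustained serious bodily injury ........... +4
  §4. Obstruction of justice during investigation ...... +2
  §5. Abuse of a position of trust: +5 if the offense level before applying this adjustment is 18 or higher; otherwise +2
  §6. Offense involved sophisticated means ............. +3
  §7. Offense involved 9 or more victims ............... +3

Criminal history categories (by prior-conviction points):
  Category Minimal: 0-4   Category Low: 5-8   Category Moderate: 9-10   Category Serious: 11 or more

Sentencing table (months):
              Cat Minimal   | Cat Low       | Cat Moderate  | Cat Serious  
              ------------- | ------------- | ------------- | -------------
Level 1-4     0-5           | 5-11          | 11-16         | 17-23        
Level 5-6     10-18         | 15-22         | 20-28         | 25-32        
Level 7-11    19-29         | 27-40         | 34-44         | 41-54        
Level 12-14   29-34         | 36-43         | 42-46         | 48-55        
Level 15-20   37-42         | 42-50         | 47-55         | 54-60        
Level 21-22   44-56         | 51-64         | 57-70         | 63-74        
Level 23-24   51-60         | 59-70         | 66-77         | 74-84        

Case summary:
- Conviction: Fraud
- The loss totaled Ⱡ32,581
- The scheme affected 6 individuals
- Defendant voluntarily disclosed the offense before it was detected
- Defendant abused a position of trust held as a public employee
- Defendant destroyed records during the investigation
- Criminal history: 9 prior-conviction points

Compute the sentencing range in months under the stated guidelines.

34-44 months

Base offense level for fraud: 3.
§1 applies (level before this adjustment is 3 < 13, so +1): 3 + 1 = 4.
§2 applies: 4 − 1 = 3.
§3 does not apply.
§4 applies: 3 + 2 = 5.
§5 applies (level before this adjustment is 5 < 18, so +2): 5 + 2 = 7.
§6 does not apply.
Final offense level: 7.
Criminal history: 9 prior points → Category Moderate (9-10).
Level 7 falls in the 7-11 band.
Grid: Level 7-11 × Category Moderate = 34-44 months.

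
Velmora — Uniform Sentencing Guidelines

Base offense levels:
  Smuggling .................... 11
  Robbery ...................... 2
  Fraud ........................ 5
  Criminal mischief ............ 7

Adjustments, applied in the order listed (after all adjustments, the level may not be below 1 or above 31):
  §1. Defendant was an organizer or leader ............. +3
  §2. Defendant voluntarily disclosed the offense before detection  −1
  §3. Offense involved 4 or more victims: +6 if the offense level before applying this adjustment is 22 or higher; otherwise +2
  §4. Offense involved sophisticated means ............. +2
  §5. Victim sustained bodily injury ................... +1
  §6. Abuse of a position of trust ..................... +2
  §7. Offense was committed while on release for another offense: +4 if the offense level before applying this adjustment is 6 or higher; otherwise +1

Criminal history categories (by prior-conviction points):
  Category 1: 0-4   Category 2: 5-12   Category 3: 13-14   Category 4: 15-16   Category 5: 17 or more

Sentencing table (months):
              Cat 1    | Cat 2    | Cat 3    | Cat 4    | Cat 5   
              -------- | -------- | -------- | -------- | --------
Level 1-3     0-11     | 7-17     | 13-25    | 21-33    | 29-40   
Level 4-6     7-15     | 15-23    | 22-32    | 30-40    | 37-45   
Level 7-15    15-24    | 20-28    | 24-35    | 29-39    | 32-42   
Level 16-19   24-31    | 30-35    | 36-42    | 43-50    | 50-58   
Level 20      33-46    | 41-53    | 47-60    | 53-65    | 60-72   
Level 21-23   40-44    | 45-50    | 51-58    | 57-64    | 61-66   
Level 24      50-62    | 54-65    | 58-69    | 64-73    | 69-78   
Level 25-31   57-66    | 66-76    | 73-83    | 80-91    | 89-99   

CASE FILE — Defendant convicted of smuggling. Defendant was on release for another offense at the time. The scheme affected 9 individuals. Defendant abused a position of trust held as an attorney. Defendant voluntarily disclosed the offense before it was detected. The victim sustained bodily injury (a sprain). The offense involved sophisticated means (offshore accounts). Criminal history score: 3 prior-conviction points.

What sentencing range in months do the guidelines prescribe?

Base offense level for smuggling: 11.
§2 applies: 11 − 1 = 10.
§3 applies (level before this adjustment is 10 < 22, so +2): 10 + 2 = 12.
§4 applies: 12 + 2 = 14.
§5 applies: 14 + 1 = 15.
§6 applies: 15 + 2 = 17.
§7 applies (level before this adjustment is 17 ≥ 6, so +4): 17 + 4 = 21.
Final offense level: 21.
Criminal history: 3 prior points → Category 1 (0-4).
Level 21 falls in the 21-23 band.
Grid: Level 21-23 × Category 1 = 40-44 months.

40-44 months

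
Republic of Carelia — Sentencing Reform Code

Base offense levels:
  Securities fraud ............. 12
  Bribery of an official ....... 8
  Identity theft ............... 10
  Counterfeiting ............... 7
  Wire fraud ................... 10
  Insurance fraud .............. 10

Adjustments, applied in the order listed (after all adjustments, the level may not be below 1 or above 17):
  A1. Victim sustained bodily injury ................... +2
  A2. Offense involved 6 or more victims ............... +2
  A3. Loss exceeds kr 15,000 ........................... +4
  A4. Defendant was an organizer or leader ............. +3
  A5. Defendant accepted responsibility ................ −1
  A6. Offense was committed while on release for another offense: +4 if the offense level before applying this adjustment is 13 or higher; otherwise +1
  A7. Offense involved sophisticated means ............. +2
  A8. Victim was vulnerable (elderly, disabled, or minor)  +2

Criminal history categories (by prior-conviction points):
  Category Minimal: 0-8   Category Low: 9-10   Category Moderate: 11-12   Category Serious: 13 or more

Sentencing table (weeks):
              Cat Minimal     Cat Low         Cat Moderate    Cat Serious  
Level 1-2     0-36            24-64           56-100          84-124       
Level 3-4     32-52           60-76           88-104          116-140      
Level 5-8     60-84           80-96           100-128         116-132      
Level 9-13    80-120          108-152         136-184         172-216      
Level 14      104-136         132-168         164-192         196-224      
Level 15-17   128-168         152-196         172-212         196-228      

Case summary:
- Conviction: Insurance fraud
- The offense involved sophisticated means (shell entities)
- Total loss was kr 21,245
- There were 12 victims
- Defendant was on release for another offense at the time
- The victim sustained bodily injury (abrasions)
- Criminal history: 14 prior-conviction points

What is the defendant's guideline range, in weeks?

196-228 weeks

Base offense level for insurance fraud: 10.
A1 applies: 10 + 2 = 12.
A2 applies: 12 + 2 = 14.
A3 applies: 14 + 4 = 18.
A5 does not apply.
A6 applies (level before this adjustment is 18 ≥ 13, so +4): 18 + 4 = 22.
A7 applies: 22 + 2 = 24.
Level 24 exceeds the maximum of 17; capped at 17.
Final offense level: 17.
Criminal history: 14 prior points → Category Serious (13+).
Level 17 falls in the 15-17 band.
Grid: Level 15-17 × Category Serious = 196-228 weeks.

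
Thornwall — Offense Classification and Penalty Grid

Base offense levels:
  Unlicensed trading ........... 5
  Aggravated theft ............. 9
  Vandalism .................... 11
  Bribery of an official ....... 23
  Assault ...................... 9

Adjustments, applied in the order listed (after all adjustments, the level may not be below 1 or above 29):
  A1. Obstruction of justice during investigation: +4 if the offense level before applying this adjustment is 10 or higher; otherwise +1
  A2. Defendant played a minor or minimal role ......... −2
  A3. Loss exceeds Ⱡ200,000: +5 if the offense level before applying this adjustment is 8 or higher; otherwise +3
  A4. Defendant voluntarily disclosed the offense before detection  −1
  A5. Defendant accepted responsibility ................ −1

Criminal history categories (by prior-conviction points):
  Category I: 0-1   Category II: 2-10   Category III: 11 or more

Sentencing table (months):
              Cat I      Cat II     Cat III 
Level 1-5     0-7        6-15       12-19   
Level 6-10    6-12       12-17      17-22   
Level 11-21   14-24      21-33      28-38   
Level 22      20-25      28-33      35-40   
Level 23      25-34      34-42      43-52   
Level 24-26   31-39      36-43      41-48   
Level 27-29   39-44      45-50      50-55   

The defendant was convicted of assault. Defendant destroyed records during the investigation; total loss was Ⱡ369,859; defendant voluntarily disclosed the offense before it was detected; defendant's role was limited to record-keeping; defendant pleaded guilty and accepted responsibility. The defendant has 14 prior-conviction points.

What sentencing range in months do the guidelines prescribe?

28-38 months

Base offense level for assault: 9.
A1 applies (level before this adjustment is 9 < 10, so +1): 9 + 1 = 10.
A2 applies: 10 − 2 = 8.
A3 applies (level before this adjustment is 8 ≥ 8, so +5): 8 + 5 = 13.
A4 applies: 13 − 1 = 12.
A5 applies: 12 − 1 = 11.
Final offense level: 11.
Criminal history: 14 prior points → Category III (11+).
Level 11 falls in the 11-21 band.
Grid: Level 11-21 × Category III = 28-38 months.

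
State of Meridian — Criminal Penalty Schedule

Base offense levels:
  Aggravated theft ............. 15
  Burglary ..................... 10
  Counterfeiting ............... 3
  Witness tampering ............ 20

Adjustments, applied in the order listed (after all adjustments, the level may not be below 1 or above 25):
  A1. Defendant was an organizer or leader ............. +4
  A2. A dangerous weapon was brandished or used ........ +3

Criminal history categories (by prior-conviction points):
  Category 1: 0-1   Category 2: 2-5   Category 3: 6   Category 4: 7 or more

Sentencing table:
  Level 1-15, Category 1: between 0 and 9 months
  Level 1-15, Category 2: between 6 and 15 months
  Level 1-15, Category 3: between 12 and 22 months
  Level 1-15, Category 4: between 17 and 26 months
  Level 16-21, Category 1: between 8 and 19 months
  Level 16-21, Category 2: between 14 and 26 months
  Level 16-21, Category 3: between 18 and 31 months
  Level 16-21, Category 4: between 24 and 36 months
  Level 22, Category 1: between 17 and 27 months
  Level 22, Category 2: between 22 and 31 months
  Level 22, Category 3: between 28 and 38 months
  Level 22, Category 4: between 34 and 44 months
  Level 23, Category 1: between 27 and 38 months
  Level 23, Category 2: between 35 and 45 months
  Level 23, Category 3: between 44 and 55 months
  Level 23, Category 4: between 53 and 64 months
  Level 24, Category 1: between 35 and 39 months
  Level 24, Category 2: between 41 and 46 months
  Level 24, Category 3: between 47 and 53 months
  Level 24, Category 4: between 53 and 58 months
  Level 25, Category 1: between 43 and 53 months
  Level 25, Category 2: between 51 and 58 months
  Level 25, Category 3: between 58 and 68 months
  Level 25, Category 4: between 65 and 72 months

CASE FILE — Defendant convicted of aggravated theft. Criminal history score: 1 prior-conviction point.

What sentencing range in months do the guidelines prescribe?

0-9 months

Base offense level for aggravated theft: 15.
Final offense level: 15.
Criminal history: 1 prior point → Category 1 (0-1).
Level 15 falls in the 1-15 band.
Grid: Level 1-15 × Category 1 = 0-9 months.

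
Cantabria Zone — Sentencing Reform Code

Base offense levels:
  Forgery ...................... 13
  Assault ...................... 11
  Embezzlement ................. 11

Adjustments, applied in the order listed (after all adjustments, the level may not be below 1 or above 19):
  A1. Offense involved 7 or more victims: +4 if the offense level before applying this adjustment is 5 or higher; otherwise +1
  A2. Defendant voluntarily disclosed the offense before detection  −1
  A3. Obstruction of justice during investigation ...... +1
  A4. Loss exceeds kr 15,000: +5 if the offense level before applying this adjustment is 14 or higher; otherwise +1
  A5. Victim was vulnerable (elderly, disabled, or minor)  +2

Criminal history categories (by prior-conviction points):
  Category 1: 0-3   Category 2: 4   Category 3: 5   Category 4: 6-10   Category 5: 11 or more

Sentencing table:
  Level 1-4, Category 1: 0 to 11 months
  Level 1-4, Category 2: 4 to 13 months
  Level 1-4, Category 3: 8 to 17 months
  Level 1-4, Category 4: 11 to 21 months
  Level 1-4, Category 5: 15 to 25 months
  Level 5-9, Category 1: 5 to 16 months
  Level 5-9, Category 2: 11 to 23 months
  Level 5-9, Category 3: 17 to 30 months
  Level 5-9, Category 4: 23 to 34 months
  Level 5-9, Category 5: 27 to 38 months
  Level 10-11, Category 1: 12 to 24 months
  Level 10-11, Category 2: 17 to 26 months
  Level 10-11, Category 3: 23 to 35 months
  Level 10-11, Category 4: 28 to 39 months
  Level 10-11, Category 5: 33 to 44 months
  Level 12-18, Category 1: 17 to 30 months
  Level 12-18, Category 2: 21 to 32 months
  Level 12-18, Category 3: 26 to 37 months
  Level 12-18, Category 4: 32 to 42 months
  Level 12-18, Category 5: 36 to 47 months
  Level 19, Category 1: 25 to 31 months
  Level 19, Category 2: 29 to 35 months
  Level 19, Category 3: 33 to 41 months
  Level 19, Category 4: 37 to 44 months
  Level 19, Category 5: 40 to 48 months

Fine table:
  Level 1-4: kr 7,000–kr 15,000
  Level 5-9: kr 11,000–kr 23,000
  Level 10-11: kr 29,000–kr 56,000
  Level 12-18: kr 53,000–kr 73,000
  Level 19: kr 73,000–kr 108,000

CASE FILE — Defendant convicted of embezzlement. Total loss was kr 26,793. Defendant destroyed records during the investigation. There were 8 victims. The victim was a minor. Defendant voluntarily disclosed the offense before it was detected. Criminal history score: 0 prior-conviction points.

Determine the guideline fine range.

Base offense level for embezzlement: 11.
A1 applies (level before this adjustment is 11 ≥ 5, so +4): 11 + 4 = 15.
A2 applies: 15 − 1 = 14.
A3 applies: 14 + 1 = 15.
A4 applies (level before this adjustment is 15 ≥ 14, so +5): 15 + 5 = 20.
A5 applies: 20 + 2 = 22.
Level 22 exceeds the maximum of 19; capped at 19.
Final offense level: 19.
Level 19 falls in the 19 band.
Fine table: Level 19 → kr 73,000–kr 108,000.

kr 73,000–kr 108,000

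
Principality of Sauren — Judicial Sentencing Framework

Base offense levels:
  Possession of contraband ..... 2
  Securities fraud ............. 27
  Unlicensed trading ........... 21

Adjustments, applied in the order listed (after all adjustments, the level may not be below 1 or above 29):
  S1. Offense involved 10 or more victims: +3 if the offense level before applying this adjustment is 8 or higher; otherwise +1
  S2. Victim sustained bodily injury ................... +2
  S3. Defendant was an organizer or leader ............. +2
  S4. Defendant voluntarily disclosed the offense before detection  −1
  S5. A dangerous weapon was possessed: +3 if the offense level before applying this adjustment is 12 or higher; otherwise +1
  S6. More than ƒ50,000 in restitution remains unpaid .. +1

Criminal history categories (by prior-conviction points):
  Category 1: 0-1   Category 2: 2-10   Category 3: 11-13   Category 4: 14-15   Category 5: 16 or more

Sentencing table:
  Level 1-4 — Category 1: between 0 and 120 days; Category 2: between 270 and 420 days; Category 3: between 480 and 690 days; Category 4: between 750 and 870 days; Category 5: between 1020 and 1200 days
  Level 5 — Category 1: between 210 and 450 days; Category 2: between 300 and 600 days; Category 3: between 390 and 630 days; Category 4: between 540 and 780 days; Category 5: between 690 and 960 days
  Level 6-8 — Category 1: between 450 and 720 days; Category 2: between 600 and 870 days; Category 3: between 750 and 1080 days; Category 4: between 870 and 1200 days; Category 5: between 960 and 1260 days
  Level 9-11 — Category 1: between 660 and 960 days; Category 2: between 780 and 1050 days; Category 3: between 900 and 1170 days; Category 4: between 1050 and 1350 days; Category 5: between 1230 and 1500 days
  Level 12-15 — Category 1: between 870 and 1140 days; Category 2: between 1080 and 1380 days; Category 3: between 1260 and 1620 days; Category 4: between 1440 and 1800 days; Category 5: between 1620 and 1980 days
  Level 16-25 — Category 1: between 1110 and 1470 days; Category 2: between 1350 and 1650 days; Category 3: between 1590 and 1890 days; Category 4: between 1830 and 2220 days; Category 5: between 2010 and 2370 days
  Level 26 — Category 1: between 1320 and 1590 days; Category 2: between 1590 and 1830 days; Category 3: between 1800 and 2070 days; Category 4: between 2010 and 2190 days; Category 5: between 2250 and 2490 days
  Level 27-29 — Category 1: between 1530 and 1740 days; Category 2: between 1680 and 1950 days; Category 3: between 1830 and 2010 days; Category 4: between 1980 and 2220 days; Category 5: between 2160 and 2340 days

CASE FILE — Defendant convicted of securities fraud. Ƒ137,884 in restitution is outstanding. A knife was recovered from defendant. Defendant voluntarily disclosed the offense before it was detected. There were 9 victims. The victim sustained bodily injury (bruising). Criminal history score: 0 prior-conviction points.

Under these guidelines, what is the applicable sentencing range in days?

1530-1740 days

Base offense level for securities fraud: 27.
S2 applies: 27 + 2 = 29.
S4 applies: 29 − 1 = 28.
S5 applies (level before this adjustment is 28 ≥ 12, so +3): 28 + 3 = 31.
S6 applies: 31 + 1 = 32.
Level 32 exceeds the maximum of 29; capped at 29.
Final offense level: 29.
Criminal history: 0 prior points → Category 1 (0-1).
Level 29 falls in the 27-29 band.
Grid: Level 27-29 × Category 1 = 1530-1740 days.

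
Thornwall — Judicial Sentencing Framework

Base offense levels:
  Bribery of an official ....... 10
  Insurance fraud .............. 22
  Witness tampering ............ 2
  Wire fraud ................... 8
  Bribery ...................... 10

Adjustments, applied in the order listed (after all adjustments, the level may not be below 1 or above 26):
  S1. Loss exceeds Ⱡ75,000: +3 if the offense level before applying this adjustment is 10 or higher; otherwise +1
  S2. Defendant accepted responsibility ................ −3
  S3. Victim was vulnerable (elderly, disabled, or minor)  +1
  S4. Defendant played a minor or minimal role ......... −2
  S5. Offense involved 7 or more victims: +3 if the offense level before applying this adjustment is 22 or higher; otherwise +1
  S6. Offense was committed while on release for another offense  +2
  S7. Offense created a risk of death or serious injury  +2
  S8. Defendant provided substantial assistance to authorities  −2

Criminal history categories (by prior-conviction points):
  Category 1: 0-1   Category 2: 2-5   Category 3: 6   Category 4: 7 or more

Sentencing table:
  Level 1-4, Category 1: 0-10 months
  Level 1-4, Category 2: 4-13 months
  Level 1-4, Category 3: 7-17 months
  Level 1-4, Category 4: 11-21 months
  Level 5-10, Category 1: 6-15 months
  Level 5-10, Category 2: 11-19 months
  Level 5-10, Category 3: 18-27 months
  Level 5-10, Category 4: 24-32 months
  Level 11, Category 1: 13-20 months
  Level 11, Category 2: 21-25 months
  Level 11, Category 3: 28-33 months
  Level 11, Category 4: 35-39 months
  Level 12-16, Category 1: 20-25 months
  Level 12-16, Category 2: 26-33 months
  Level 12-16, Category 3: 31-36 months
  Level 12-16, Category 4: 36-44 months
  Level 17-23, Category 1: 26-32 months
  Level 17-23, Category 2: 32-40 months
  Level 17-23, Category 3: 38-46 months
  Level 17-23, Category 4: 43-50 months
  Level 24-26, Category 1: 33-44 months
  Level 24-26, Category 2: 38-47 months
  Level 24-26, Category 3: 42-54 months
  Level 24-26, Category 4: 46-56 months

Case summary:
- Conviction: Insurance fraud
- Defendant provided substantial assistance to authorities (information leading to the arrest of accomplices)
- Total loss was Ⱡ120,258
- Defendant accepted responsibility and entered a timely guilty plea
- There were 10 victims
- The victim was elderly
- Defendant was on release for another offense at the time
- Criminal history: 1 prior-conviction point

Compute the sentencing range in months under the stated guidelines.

Base offense level for insurance fraud: 22.
S1 applies (level before this adjustment is 22 ≥ 10, so +3): 22 + 3 = 25.
S2 applies: 25 − 3 = 22.
S3 applies: 22 + 1 = 23.
S4 does not apply.
S5 applies (level before this adjustment is 23 ≥ 22, so +3): 23 + 3 = 26.
S6 applies: 26 + 2 = 28.
S7 does not apply.
S8 applies: 28 − 2 = 26.
Final offense level: 26.
Criminal history: 1 prior point → Category 1 (0-1).
Level 26 falls in the 24-26 band.
Grid: Level 24-26 × Category 1 = 33-44 months.

33-44 months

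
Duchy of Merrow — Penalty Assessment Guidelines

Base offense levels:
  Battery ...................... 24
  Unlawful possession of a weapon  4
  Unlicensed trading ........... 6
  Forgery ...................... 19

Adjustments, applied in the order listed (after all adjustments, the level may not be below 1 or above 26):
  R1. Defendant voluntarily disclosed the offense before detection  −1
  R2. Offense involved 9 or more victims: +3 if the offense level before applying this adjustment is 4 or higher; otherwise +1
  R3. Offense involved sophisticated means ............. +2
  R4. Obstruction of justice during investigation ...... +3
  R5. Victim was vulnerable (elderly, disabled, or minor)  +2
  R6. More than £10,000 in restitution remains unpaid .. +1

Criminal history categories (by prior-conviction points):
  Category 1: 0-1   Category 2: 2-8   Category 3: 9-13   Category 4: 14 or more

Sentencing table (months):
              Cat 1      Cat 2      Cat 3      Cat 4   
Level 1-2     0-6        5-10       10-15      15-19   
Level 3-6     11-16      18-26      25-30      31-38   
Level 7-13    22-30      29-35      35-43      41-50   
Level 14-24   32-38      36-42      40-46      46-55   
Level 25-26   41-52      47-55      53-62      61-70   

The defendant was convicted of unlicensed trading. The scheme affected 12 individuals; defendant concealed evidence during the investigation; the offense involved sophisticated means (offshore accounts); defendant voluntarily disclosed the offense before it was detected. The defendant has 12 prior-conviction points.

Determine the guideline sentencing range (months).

35-43 months

Base offense level for unlicensed trading: 6.
R1 applies: 6 − 1 = 5.
R2 applies (level before this adjustment is 5 ≥ 4, so +3): 5 + 3 = 8.
R3 applies: 8 + 2 = 10.
R4 applies: 10 + 3 = 13.
R6 does not apply.
Final offense level: 13.
Criminal history: 12 prior points → Category 3 (9-13).
Level 13 falls in the 7-13 band.
Grid: Level 7-13 × Category 3 = 35-43 months.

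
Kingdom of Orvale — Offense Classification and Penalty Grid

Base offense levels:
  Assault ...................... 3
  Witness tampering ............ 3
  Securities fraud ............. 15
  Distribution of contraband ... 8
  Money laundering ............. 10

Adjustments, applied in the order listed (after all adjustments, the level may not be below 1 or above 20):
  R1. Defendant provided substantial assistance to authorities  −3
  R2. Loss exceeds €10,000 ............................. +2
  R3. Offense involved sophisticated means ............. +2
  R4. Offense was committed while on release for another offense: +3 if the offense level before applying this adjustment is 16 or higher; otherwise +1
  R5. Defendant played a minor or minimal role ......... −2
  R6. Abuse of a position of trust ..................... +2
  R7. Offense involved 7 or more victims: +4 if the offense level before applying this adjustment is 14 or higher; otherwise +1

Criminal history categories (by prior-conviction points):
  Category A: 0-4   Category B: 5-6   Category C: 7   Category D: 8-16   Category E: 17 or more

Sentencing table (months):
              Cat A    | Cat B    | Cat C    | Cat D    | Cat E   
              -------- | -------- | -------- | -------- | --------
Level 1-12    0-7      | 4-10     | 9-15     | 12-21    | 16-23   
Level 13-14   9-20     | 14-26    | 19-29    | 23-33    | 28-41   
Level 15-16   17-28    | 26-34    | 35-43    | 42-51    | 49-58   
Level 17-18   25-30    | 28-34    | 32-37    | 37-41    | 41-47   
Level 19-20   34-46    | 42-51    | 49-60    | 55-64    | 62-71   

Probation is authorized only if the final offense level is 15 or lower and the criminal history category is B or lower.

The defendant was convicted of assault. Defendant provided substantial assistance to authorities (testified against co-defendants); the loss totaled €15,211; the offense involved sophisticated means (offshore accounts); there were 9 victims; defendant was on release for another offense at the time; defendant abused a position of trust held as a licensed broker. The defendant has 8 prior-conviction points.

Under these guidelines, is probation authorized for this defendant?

No

Base offense level for assault: 3.
R1 applies: 3 − 3 = 0.
R2 applies: 0 + 2 = 2.
R3 applies: 2 + 2 = 4.
R4 applies (level before this adjustment is 4 < 16, so +1): 4 + 1 = 5.
R5 does not apply.
R6 applies: 5 + 2 = 7.
R7 applies (level before this adjustment is 7 < 14, so +1): 7 + 1 = 8.
Final offense level: 8.
Criminal history: 8 prior points → Category D (8-16).
Level 8 falls in the 1-12 band.
Grid: Level 1-12 × Category D = 12-21 months.
Probation check: level 8 ≤ 15 and category D > B → not eligible.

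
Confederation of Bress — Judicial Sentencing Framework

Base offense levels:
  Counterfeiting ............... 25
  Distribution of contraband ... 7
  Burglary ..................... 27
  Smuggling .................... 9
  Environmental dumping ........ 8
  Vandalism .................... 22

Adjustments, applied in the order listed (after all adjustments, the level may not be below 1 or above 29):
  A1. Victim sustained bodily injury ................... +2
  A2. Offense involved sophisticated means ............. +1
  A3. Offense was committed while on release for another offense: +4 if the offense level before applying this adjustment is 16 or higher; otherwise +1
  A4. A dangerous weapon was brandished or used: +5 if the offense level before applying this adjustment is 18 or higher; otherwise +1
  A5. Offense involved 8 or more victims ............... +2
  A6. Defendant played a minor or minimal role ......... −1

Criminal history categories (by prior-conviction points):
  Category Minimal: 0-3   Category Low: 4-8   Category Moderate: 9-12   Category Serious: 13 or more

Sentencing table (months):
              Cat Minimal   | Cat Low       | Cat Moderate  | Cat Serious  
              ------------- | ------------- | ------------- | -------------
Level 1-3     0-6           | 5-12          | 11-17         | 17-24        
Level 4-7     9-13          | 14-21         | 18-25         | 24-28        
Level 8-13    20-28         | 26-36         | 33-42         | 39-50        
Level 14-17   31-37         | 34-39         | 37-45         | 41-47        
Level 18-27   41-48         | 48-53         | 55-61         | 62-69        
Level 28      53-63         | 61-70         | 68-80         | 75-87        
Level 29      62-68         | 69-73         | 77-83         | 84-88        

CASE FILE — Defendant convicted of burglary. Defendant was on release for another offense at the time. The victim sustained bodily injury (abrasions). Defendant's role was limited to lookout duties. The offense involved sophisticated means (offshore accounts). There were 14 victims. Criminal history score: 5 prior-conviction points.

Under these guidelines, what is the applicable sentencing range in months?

69-73 months

Base offense level for burglary: 27.
A1 applies: 27 + 2 = 29.
A2 applies: 29 + 1 = 30.
A3 applies (level before this adjustment is 30 ≥ 16, so +4): 30 + 4 = 34.
A4 does not apply.
A5 applies: 34 + 2 = 36.
A6 applies: 36 − 1 = 35.
Level 35 exceeds the maximum of 29; capped at 29.
Final offense level: 29.
Criminal history: 5 prior points → Category Low (4-8).
Level 29 falls in the 29 band.
Grid: Level 29 × Category Low = 69-73 months.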